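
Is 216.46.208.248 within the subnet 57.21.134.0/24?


Subnet network: 57.21.134.0
Test IP AND mask: 216.46.208.0
No, 216.46.208.248 is not in 57.21.134.0/24


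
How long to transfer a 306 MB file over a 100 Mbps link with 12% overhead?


Effective throughput = 100 * (1 - 12/100) = 88 Mbps
File size in Mb = 306 * 8 = 2448 Mb
Time = 2448 / 88
Time = 27.8182 seconds


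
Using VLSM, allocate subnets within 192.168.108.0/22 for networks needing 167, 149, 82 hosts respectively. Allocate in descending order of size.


167 hosts -> /24 (254 usable): 192.168.108.0/24
149 hosts -> /24 (254 usable): 192.168.109.0/24
82 hosts -> /25 (126 usable): 192.168.110.0/25
Allocation: 192.168.108.0/24 (167 hosts, 254 usable); 192.168.109.0/24 (149 hosts, 254 usable); 192.168.110.0/25 (82 hosts, 126 usable)


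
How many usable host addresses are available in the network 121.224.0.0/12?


Host bits = 32 - 12 = 20
Total addresses = 2^20 = 1048576
Usable = total - 2 (network and broadcast)
Usable hosts: 1048574


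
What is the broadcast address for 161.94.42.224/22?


Network: 161.94.40.0/22
Host bits = 10
Set all host bits to 1:
Broadcast: 161.94.43.255


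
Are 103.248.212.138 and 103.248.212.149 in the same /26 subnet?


Mask: 255.255.255.192
103.248.212.138 AND mask = 103.248.212.128
103.248.212.149 AND mask = 103.248.212.128
Yes, same subnet (103.248.212.128)


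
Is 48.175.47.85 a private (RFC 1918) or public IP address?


RFC 1918 private ranges:
  10.0.0.0/8 (10.0.0.0 - 10.255.255.255)
  172.16.0.0/12 (172.16.0.0 - 172.31.255.255)
  192.168.0.0/16 (192.168.0.0 - 192.168.255.255)
Public (not in any RFC 1918 range)


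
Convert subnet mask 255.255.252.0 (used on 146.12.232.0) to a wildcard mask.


Subnet mask: 255.255.252.0
Wildcard = 255.255.255.255 - subnet mask
255 - 255 = 0
255 - 255 = 0
255 - 252 = 3
255 - 0 = 255
Wildcard: 0.0.3.255


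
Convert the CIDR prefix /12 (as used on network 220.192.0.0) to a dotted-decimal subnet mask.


/12 means 12 network bits, 20 host bits
Binary: 11111111111100000000000000000000
Mask: 255.240.0.0


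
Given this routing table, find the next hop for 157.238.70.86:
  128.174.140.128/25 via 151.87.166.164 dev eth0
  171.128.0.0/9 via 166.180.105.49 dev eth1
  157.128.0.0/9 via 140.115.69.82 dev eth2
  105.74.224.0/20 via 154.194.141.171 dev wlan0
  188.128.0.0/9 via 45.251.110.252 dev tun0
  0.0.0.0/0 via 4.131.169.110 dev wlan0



Longest prefix match for 157.238.70.86:
  /25 128.174.140.128: no
  /9 171.128.0.0: no
  /9 157.128.0.0: MATCH
  /20 105.74.224.0: no
  /9 188.128.0.0: no
  /0 0.0.0.0: MATCH
Selected: next-hop 140.115.69.82 via eth2 (matched /9)


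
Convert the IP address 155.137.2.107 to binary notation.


155 = 10011011
137 = 10001001
2 = 00000010
107 = 01101011
Binary: 10011011.10001001.00000010.01101011


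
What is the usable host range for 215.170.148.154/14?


Network: 215.168.0.0
Broadcast: 215.171.255.255
First usable = network + 1
Last usable = broadcast - 1
Range: 215.168.0.1 to 215.171.255.254


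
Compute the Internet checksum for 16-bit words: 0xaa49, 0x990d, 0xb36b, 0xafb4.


Sum all words (with carry folding):
+ 0xaa49 = 0xaa49
+ 0x990d = 0x4357
+ 0xb36b = 0xf6c2
+ 0xafb4 = 0xa677
One's complement: ~0xa677
Checksum = 0x5988


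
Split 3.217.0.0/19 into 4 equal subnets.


New prefix = 19 + 2 = 21
Each subnet has 2048 addresses
  3.217.0.0/21
  3.217.8.0/21
  3.217.16.0/21
  3.217.24.0/21
Subnets: 3.217.0.0/21, 3.217.8.0/21, 3.217.16.0/21, 3.217.24.0/21


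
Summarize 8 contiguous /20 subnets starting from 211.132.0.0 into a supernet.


Original prefix: /20
Number of subnets: 8 = 2^3
New prefix = 20 - 3 = 17
Supernet: 211.132.0.0/17


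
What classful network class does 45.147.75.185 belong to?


First octet: 45
Binary: 00101101
0xxxxxxx -> Class A (1-126)
Class A, default mask 255.0.0.0 (/8)


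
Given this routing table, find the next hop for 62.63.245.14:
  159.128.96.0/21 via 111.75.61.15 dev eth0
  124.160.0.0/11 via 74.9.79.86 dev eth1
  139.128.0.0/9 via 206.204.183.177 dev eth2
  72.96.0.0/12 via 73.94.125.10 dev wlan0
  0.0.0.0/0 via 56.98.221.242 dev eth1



Longest prefix match for 62.63.245.14:
  /21 159.128.96.0: no
  /11 124.160.0.0: no
  /9 139.128.0.0: no
  /12 72.96.0.0: no
  /0 0.0.0.0: MATCH
Selected: next-hop 56.98.221.242 via eth1 (matched /0)


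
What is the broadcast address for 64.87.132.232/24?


Network: 64.87.132.0/24
Host bits = 8
Set all host bits to 1:
Broadcast: 64.87.132.255


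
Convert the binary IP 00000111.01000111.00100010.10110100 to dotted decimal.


00000111 = 7
01000111 = 71
00100010 = 34
10110100 = 180
IP: 7.71.34.180


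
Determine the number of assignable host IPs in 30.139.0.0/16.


Host bits = 32 - 16 = 16
Total addresses = 2^16 = 65536
Usable = total - 2 (network and broadcast)
Usable hosts: 65534


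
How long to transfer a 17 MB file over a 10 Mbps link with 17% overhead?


Effective throughput = 10 * (1 - 17/100) = 8.3 Mbps
File size in Mb = 17 * 8 = 136 Mb
Time = 136 / 8.3
Time = 16.3855 seconds


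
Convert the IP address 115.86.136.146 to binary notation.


115 = 01110011
86 = 01010110
136 = 10001000
146 = 10010010
Binary: 01110011.01010110.10001000.10010010


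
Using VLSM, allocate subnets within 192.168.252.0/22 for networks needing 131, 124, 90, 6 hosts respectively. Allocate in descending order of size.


131 hosts -> /24 (254 usable): 192.168.252.0/24
124 hosts -> /25 (126 usable): 192.168.253.0/25
90 hosts -> /25 (126 usable): 192.168.253.128/25
6 hosts -> /29 (6 usable): 192.168.254.0/29
Allocation: 192.168.252.0/24 (131 hosts, 254 usable); 192.168.253.0/25 (124 hosts, 126 usable); 192.168.253.128/25 (90 hosts, 126 usable); 192.168.254.0/29 (6 hosts, 6 usable)


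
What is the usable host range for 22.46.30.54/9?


Network: 22.0.0.0
Broadcast: 22.127.255.255
First usable = network + 1
Last usable = broadcast - 1
Range: 22.0.0.1 to 22.127.255.254


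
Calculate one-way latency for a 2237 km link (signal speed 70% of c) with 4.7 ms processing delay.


Speed = 0.7 * 3e5 km/s = 210000 km/s
Propagation delay = 2237 / 210000 = 0.0107 s = 10.6524 ms
Processing delay = 4.7 ms
Total one-way latency = 15.3524 ms


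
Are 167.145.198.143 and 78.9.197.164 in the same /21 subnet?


Mask: 255.255.248.0
167.145.198.143 AND mask = 167.145.192.0
78.9.197.164 AND mask = 78.9.192.0
No, different subnets (167.145.192.0 vs 78.9.192.0)


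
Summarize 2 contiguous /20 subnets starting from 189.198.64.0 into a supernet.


Original prefix: /20
Number of subnets: 2 = 2^1
New prefix = 20 - 1 = 19
Supernet: 189.198.64.0/19


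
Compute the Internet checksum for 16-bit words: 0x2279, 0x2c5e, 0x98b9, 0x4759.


Sum all words (with carry folding):
+ 0x2279 = 0x2279
+ 0x2c5e = 0x4ed7
+ 0x98b9 = 0xe790
+ 0x4759 = 0x2eea
One's complement: ~0x2eea
Checksum = 0xd115


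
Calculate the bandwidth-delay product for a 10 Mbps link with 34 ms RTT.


BDP = bandwidth * RTT
= 10 Mbps * 34 ms
= 10 * 1e6 * 34 / 1000 bits
= 340000 bits
= 42500 bytes
= 41.5039 KB
BDP = 340000 bits (42500 bytes)


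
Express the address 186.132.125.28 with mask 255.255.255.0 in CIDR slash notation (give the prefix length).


Binary: 11111111.11111111.11111111.00000000
Count leading 1s
Prefix: /24


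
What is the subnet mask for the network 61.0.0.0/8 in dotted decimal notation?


/8 means 8 network bits, 24 host bits
Binary: 11111111000000000000000000000000
Mask: 255.0.0.0


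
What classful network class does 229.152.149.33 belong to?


First octet: 229
Binary: 11100101
1110xxxx -> Class D (224-239)
Class D (multicast), default mask N/A


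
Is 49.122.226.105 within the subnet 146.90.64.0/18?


Subnet network: 146.90.64.0
Test IP AND mask: 49.122.192.0
No, 49.122.226.105 is not in 146.90.64.0/18


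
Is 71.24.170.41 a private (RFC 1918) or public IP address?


RFC 1918 private ranges:
  10.0.0.0/8 (10.0.0.0 - 10.255.255.255)
  172.16.0.0/12 (172.16.0.0 - 172.31.255.255)
  192.168.0.0/16 (192.168.0.0 - 192.168.255.255)
Public (not in any RFC 1918 range)


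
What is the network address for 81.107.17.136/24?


IP:   01010001.01101011.00010001.10001000
Mask: 11111111.11111111.11111111.00000000
AND operation:
Net:  01010001.01101011.00010001.00000000
Network: 81.107.17.0/24


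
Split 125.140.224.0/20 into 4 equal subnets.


New prefix = 20 + 2 = 22
Each subnet has 1024 addresses
  125.140.224.0/22
  125.140.228.0/22
  125.140.232.0/22
  125.140.236.0/22
Subnets: 125.140.224.0/22, 125.140.228.0/22, 125.140.232.0/22, 125.140.236.0/22


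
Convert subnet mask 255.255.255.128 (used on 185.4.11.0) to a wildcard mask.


Subnet mask: 255.255.255.128
Wildcard = 255.255.255.255 - subnet mask
255 - 255 = 0
255 - 255 = 0
255 - 255 = 0
255 - 128 = 127
Wildcard: 0.0.0.127


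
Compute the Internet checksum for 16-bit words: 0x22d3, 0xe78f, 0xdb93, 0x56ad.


Sum all words (with carry folding):
+ 0x22d3 = 0x22d3
+ 0xe78f = 0x0a63
+ 0xdb93 = 0xe5f6
+ 0x56ad = 0x3ca4
One's complement: ~0x3ca4
Checksum = 0xc35b


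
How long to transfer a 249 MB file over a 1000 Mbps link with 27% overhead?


Effective throughput = 1000 * (1 - 27/100) = 730 Mbps
File size in Mb = 249 * 8 = 1992 Mb
Time = 1992 / 730
Time = 2.7288 seconds


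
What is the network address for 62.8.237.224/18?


IP:   00111110.00001000.11101101.11100000
Mask: 11111111.11111111.11000000.00000000
AND operation:
Net:  00111110.00001000.11000000.00000000
Network: 62.8.192.0/18


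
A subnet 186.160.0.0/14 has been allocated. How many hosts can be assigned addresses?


Host bits = 32 - 14 = 18
Total addresses = 2^18 = 262144
Usable = total - 2 (network and broadcast)
Usable hosts: 262142


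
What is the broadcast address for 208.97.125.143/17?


Network: 208.97.0.0/17
Host bits = 15
Set all host bits to 1:
Broadcast: 208.97.127.255


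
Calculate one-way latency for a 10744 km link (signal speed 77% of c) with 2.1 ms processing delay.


Speed = 0.77 * 3e5 km/s = 231000 km/s
Propagation delay = 10744 / 231000 = 0.0465 s = 46.5108 ms
Processing delay = 2.1 ms
Total one-way latency = 48.6108 ms


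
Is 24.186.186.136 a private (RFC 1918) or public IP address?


RFC 1918 private ranges:
  10.0.0.0/8 (10.0.0.0 - 10.255.255.255)
  172.16.0.0/12 (172.16.0.0 - 172.31.255.255)
  192.168.0.0/16 (192.168.0.0 - 192.168.255.255)
Public (not in any RFC 1918 range)


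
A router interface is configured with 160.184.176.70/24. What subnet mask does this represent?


/24 means 24 network bits, 8 host bits
Binary: 11111111111111111111111100000000
Mask: 255.255.255.0


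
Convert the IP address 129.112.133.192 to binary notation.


129 = 10000001
112 = 01110000
133 = 10000101
192 = 11000000
Binary: 10000001.01110000.10000101.11000000


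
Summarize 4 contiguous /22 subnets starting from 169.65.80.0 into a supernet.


Original prefix: /22
Number of subnets: 4 = 2^2
New prefix = 22 - 2 = 20
Supernet: 169.65.80.0/20


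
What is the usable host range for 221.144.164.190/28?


Network: 221.144.164.176
Broadcast: 221.144.164.191
First usable = network + 1
Last usable = broadcast - 1
Range: 221.144.164.177 to 221.144.164.190


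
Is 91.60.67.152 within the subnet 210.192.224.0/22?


Subnet network: 210.192.224.0
Test IP AND mask: 91.60.64.0
No, 91.60.67.152 is not in 210.192.224.0/22


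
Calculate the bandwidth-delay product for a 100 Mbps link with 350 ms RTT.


BDP = bandwidth * RTT
= 100 Mbps * 350 ms
= 100 * 1e6 * 350 / 1000 bits
= 35000000 bits
= 4375000 bytes
= 4272.4609 KB
BDP = 35000000 bits (4375000 bytes)


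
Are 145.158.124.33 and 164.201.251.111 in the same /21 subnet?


Mask: 255.255.248.0
145.158.124.33 AND mask = 145.158.120.0
164.201.251.111 AND mask = 164.201.248.0
No, different subnets (145.158.120.0 vs 164.201.248.0)


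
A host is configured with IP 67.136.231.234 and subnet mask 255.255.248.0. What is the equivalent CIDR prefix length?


Binary: 11111111.11111111.11111000.00000000
Count leading 1s
Prefix: /21


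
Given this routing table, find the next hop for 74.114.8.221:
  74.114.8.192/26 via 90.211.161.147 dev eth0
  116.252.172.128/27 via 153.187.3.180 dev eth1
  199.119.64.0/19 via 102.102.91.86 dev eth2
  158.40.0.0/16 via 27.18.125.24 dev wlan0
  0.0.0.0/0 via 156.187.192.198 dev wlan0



Longest prefix match for 74.114.8.221:
  /26 74.114.8.192: MATCH
  /27 116.252.172.128: no
  /19 199.119.64.0: no
  /16 158.40.0.0: no
  /0 0.0.0.0: MATCH
Selected: next-hop 90.211.161.147 via eth0 (matched /26)


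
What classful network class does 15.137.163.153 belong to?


First octet: 15
Binary: 00001111
0xxxxxxx -> Class A (1-126)
Class A, default mask 255.0.0.0 (/8)


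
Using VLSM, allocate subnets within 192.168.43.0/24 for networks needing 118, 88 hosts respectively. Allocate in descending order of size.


118 hosts -> /25 (126 usable): 192.168.43.0/25
88 hosts -> /25 (126 usable): 192.168.43.128/25
Allocation: 192.168.43.0/25 (118 hosts, 126 usable); 192.168.43.128/25 (88 hosts, 126 usable)


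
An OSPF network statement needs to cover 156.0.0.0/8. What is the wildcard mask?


Subnet mask: 255.0.0.0
Wildcard = 255.255.255.255 - subnet mask
255 - 255 = 0
255 - 0 = 255
255 - 0 = 255
255 - 0 = 255
Wildcard: 0.255.255.255


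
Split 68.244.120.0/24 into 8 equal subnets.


New prefix = 24 + 3 = 27
Each subnet has 32 addresses
  68.244.120.0/27
  68.244.120.32/27
  68.244.120.64/27
  68.244.120.96/27
  68.244.120.128/27
  68.244.120.160/27
  68.244.120.192/27
  68.244.120.224/27
Subnets: 68.244.120.0/27, 68.244.120.32/27, 68.244.120.64/27, 68.244.120.96/27, 68.244.120.128/27, 68.244.120.160/27, 68.244.120.192/27, 68.244.120.224/27


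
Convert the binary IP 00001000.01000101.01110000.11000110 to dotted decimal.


00001000 = 8
01000101 = 69
01110000 = 112
11000110 = 198
IP: 8.69.112.198


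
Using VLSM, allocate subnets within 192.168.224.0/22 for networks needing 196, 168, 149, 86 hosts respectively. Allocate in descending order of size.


196 hosts -> /24 (254 usable): 192.168.224.0/24
168 hosts -> /24 (254 usable): 192.168.225.0/24
149 hosts -> /24 (254 usable): 192.168.226.0/24
86 hosts -> /25 (126 usable): 192.168.227.0/25
Allocation: 192.168.224.0/24 (196 hosts, 254 usable); 192.168.225.0/24 (168 hosts, 254 usable); 192.168.226.0/24 (149 hosts, 254 usable); 192.168.227.0/25 (86 hosts, 126 usable)


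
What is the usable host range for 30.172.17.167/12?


Network: 30.160.0.0
Broadcast: 30.175.255.255
First usable = network + 1
Last usable = broadcast - 1
Range: 30.160.0.1 to 30.175.255.254


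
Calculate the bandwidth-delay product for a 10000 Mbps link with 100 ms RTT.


BDP = bandwidth * RTT
= 10000 Mbps * 100 ms
= 10000 * 1e6 * 100 / 1000 bits
= 1000000000 bits
= 125000000 bytes
= 122070.3125 KB
BDP = 1000000000 bits (125000000 bytes)


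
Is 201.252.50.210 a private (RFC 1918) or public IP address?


RFC 1918 private ranges:
  10.0.0.0/8 (10.0.0.0 - 10.255.255.255)
  172.16.0.0/12 (172.16.0.0 - 172.31.255.255)
  192.168.0.0/16 (192.168.0.0 - 192.168.255.255)
Public (not in any RFC 1918 range)


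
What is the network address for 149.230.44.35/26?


IP:   10010101.11100110.00101100.00100011
Mask: 11111111.11111111.11111111.11000000
AND operation:
Net:  10010101.11100110.00101100.00000000
Network: 149.230.44.0/26


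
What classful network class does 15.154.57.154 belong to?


First octet: 15
Binary: 00001111
0xxxxxxx -> Class A (1-126)
Class A, default mask 255.0.0.0 (/8)


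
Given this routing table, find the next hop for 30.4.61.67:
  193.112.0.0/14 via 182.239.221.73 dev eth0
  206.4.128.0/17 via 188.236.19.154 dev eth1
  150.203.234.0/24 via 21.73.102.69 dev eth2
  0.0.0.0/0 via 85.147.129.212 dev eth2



Longest prefix match for 30.4.61.67:
  /14 193.112.0.0: no
  /17 206.4.128.0: no
  /24 150.203.234.0: no
  /0 0.0.0.0: MATCH
Selected: next-hop 85.147.129.212 via eth2 (matched /0)


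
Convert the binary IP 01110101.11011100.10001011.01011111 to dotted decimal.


01110101 = 117
11011100 = 220
10001011 = 139
01011111 = 95
IP: 117.220.139.95


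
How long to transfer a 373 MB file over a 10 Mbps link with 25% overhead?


Effective throughput = 10 * (1 - 25/100) = 7.5 Mbps
File size in Mb = 373 * 8 = 2984 Mb
Time = 2984 / 7.5
Time = 397.8667 seconds


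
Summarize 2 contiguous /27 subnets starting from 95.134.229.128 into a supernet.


Original prefix: /27
Number of subnets: 2 = 2^1
New prefix = 27 - 1 = 26
Supernet: 95.134.229.128/26


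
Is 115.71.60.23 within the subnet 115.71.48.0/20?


Subnet network: 115.71.48.0
Test IP AND mask: 115.71.48.0
Yes, 115.71.60.23 is in 115.71.48.0/20


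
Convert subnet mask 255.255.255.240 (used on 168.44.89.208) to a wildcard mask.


Subnet mask: 255.255.255.240
Wildcard = 255.255.255.255 - subnet mask
255 - 255 = 0
255 - 255 = 0
255 - 255 = 0
255 - 240 = 15
Wildcard: 0.0.0.15


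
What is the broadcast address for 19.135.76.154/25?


Network: 19.135.76.128/25
Host bits = 7
Set all host bits to 1:
Broadcast: 19.135.76.255


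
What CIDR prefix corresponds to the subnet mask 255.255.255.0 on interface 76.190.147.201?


Binary: 11111111.11111111.11111111.00000000
Count leading 1s
Prefix: /24


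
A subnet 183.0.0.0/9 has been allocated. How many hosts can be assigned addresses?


Host bits = 32 - 9 = 23
Total addresses = 2^23 = 8388608
Usable = total - 2 (network and broadcast)
Usable hosts: 8388606


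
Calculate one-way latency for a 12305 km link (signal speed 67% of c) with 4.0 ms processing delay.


Speed = 0.67 * 3e5 km/s = 201000 km/s
Propagation delay = 12305 / 201000 = 0.0612 s = 61.2189 ms
Processing delay = 4.0 ms
Total one-way latency = 65.2189 ms


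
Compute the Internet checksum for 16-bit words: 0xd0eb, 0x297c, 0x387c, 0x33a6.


Sum all words (with carry folding):
+ 0xd0eb = 0xd0eb
+ 0x297c = 0xfa67
+ 0x387c = 0x32e4
+ 0x33a6 = 0x668a
One's complement: ~0x668a
Checksum = 0x9975


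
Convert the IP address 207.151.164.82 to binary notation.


207 = 11001111
151 = 10010111
164 = 10100100
82 = 01010010
Binary: 11001111.10010111.10100100.01010010


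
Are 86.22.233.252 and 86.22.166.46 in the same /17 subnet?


Mask: 255.255.128.0
86.22.233.252 AND mask = 86.22.128.0
86.22.166.46 AND mask = 86.22.128.0
Yes, same subnet (86.22.128.0)


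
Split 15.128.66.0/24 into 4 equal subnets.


New prefix = 24 + 2 = 26
Each subnet has 64 addresses
  15.128.66.0/26
  15.128.66.64/26
  15.128.66.128/26
  15.128.66.192/26
Subnets: 15.128.66.0/26, 15.128.66.64/26, 15.128.66.128/26, 15.128.66.192/26


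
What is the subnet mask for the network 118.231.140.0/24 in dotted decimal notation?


/24 means 24 network bits, 8 host bits
Binary: 11111111111111111111111100000000
Mask: 255.255.255.0


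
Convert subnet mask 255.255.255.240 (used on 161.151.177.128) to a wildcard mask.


Subnet mask: 255.255.255.240
Wildcard = 255.255.255.255 - subnet mask
255 - 255 = 0
255 - 255 = 0
255 - 255 = 0
255 - 240 = 15
Wildcard: 0.0.0.15


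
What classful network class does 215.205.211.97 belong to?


First octet: 215
Binary: 11010111
110xxxxx -> Class C (192-223)
Class C, default mask 255.255.255.0 (/24)


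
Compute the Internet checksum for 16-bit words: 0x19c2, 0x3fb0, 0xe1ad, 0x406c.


Sum all words (with carry folding):
+ 0x19c2 = 0x19c2
+ 0x3fb0 = 0x5972
+ 0xe1ad = 0x3b20
+ 0x406c = 0x7b8c
One's complement: ~0x7b8c
Checksum = 0x8473


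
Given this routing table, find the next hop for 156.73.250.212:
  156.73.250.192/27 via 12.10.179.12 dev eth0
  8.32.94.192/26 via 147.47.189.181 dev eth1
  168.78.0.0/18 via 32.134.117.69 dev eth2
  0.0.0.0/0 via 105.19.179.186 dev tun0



Longest prefix match for 156.73.250.212:
  /27 156.73.250.192: MATCH
  /26 8.32.94.192: no
  /18 168.78.0.0: no
  /0 0.0.0.0: MATCH
Selected: next-hop 12.10.179.12 via eth0 (matched /27)


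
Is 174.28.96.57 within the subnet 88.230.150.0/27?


Subnet network: 88.230.150.0
Test IP AND mask: 174.28.96.32
No, 174.28.96.57 is not in 88.230.150.0/27


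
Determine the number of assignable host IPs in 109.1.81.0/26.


Host bits = 32 - 26 = 6
Total addresses = 2^6 = 64
Usable = total - 2 (network and broadcast)
Usable hosts: 62


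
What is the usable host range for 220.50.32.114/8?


Network: 220.0.0.0
Broadcast: 220.255.255.255
First usable = network + 1
Last usable = broadcast - 1
Range: 220.0.0.1 to 220.255.255.254


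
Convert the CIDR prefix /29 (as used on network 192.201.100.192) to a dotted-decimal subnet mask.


/29 means 29 network bits, 3 host bits
Binary: 11111111111111111111111111111000
Mask: 255.255.255.248


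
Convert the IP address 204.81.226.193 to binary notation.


204 = 11001100
81 = 01010001
226 = 11100010
193 = 11000001
Binary: 11001100.01010001.11100010.11000001


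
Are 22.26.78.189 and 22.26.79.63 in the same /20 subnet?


Mask: 255.255.240.0
22.26.78.189 AND mask = 22.26.64.0
22.26.79.63 AND mask = 22.26.64.0
Yes, same subnet (22.26.64.0)


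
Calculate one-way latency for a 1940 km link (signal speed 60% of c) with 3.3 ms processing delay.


Speed = 0.6 * 3e5 km/s = 180000 km/s
Propagation delay = 1940 / 180000 = 0.0108 s = 10.7778 ms
Processing delay = 3.3 ms
Total one-way latency = 14.0778 ms


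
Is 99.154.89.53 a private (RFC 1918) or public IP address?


RFC 1918 private ranges:
  10.0.0.0/8 (10.0.0.0 - 10.255.255.255)
  172.16.0.0/12 (172.16.0.0 - 172.31.255.255)
  192.168.0.0/16 (192.168.0.0 - 192.168.255.255)
Public (not in any RFC 1918 range)


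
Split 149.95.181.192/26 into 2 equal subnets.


New prefix = 26 + 1 = 27
Each subnet has 32 addresses
  149.95.181.192/27
  149.95.181.224/27
Subnets: 149.95.181.192/27, 149.95.181.224/27


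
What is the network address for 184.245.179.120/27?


IP:   10111000.11110101.10110011.01111000
Mask: 11111111.11111111.11111111.11100000
AND operation:
Net:  10111000.11110101.10110011.01100000
Network: 184.245.179.96/27


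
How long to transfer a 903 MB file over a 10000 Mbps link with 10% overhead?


Effective throughput = 10000 * (1 - 10/100) = 9000 Mbps
File size in Mb = 903 * 8 = 7224 Mb
Time = 7224 / 9000
Time = 0.8027 seconds


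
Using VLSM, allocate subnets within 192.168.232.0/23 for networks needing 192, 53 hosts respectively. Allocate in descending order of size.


192 hosts -> /24 (254 usable): 192.168.232.0/24
53 hosts -> /26 (62 usable): 192.168.233.0/26
Allocation: 192.168.232.0/24 (192 hosts, 254 usable); 192.168.233.0/26 (53 hosts, 62 usable)


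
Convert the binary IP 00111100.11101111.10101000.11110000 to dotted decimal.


00111100 = 60
11101111 = 239
10101000 = 168
11110000 = 240
IP: 60.239.168.240


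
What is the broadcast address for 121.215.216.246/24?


Network: 121.215.216.0/24
Host bits = 8
Set all host bits to 1:
Broadcast: 121.215.216.255


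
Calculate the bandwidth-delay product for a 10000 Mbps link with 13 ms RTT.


BDP = bandwidth * RTT
= 10000 Mbps * 13 ms
= 10000 * 1e6 * 13 / 1000 bits
= 130000000 bits
= 16250000 bytes
= 15869.1406 KB
BDP = 130000000 bits (16250000 bytes)


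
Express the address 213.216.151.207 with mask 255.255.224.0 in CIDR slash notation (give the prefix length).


Binary: 11111111.11111111.11100000.00000000
Count leading 1s
Prefix: /19


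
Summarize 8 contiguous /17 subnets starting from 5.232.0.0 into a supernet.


Original prefix: /17
Number of subnets: 8 = 2^3
New prefix = 17 - 3 = 14
Supernet: 5.232.0.0/14


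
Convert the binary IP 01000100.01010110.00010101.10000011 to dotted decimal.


01000100 = 68
01010110 = 86
00010101 = 21
10000011 = 131
IP: 68.86.21.131


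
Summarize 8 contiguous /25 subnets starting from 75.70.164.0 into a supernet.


Original prefix: /25
Number of subnets: 8 = 2^3
New prefix = 25 - 3 = 22
Supernet: 75.70.164.0/22


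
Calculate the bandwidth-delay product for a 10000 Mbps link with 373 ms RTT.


BDP = bandwidth * RTT
= 10000 Mbps * 373 ms
= 10000 * 1e6 * 373 / 1000 bits
= 3730000000 bits
= 466250000 bytes
= 455322.2656 KB
BDP = 3730000000 bits (466250000 bytes)


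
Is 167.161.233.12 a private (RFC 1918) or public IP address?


RFC 1918 private ranges:
  10.0.0.0/8 (10.0.0.0 - 10.255.255.255)
  172.16.0.0/12 (172.16.0.0 - 172.31.255.255)
  192.168.0.0/16 (192.168.0.0 - 192.168.255.255)
Public (not in any RFC 1918 range)


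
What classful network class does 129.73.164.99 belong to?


First octet: 129
Binary: 10000001
10xxxxxx -> Class B (128-191)
Class B, default mask 255.255.0.0 (/16)


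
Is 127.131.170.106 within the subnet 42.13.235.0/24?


Subnet network: 42.13.235.0
Test IP AND mask: 127.131.170.0
No, 127.131.170.106 is not in 42.13.235.0/24


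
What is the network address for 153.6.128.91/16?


IP:   10011001.00000110.10000000.01011011
Mask: 11111111.11111111.00000000.00000000
AND operation:
Net:  10011001.00000110.00000000.00000000
Network: 153.6.0.0/16


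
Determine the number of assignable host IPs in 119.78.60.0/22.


Host bits = 32 - 22 = 10
Total addresses = 2^10 = 1024
Usable = total - 2 (network and broadcast)
Usable hosts: 1022


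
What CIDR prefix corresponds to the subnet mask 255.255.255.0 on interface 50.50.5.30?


Binary: 11111111.11111111.11111111.00000000
Count leading 1s
Prefix: /24


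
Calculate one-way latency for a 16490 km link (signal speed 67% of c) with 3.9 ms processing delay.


Speed = 0.67 * 3e5 km/s = 201000 km/s
Propagation delay = 16490 / 201000 = 0.082 s = 82.0398 ms
Processing delay = 3.9 ms
Total one-way latency = 85.9398 ms


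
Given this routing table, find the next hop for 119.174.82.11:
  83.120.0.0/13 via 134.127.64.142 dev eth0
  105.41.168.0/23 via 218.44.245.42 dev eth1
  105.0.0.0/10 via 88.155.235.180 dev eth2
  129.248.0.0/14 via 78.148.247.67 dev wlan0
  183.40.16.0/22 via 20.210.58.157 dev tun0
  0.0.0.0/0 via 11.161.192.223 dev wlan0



Longest prefix match for 119.174.82.11:
  /13 83.120.0.0: no
  /23 105.41.168.0: no
  /10 105.0.0.0: no
  /14 129.248.0.0: no
  /22 183.40.16.0: no
  /0 0.0.0.0: MATCH
Selected: next-hop 11.161.192.223 via wlan0 (matched /0)


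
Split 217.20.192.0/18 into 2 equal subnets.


New prefix = 18 + 1 = 19
Each subnet has 8192 addresses
  217.20.192.0/19
  217.20.224.0/19
Subnets: 217.20.192.0/19, 217.20.224.0/19


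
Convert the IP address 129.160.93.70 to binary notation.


129 = 10000001
160 = 10100000
93 = 01011101
70 = 01000110
Binary: 10000001.10100000.01011101.01000110


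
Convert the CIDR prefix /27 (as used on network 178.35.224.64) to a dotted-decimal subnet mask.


/27 means 27 network bits, 5 host bits
Binary: 11111111111111111111111111100000
Mask: 255.255.255.224


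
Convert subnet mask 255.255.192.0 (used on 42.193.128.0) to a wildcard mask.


Subnet mask: 255.255.192.0
Wildcard = 255.255.255.255 - subnet mask
255 - 255 = 0
255 - 255 = 0
255 - 192 = 63
255 - 0 = 255
Wildcard: 0.0.63.255


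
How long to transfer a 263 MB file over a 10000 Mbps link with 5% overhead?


Effective throughput = 10000 * (1 - 5/100) = 9500 Mbps
File size in Mb = 263 * 8 = 2104 Mb
Time = 2104 / 9500
Time = 0.2215 seconds


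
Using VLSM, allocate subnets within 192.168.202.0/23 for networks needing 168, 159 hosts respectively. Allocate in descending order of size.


168 hosts -> /24 (254 usable): 192.168.202.0/24
159 hosts -> /24 (254 usable): 192.168.203.0/24
Allocation: 192.168.202.0/24 (168 hosts, 254 usable); 192.168.203.0/24 (159 hosts, 254 usable)


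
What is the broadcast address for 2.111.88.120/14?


Network: 2.108.0.0/14
Host bits = 18
Set all host bits to 1:
Broadcast: 2.111.255.255


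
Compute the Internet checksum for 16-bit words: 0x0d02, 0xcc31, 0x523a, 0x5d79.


Sum all words (with carry folding):
+ 0x0d02 = 0x0d02
+ 0xcc31 = 0xd933
+ 0x523a = 0x2b6e
+ 0x5d79 = 0x88e7
One's complement: ~0x88e7
Checksum = 0x7718


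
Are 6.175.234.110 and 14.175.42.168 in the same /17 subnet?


Mask: 255.255.128.0
6.175.234.110 AND mask = 6.175.128.0
14.175.42.168 AND mask = 14.175.0.0
No, different subnets (6.175.128.0 vs 14.175.0.0)


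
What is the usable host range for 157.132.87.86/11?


Network: 157.128.0.0
Broadcast: 157.159.255.255
First usable = network + 1
Last usable = broadcast - 1
Range: 157.128.0.1 to 157.159.255.254


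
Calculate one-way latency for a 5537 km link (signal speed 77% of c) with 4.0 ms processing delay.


Speed = 0.77 * 3e5 km/s = 231000 km/s
Propagation delay = 5537 / 231000 = 0.024 s = 23.9697 ms
Processing delay = 4.0 ms
Total one-way latency = 27.9697 ms


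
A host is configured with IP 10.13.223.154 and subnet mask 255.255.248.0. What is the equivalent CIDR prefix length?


Binary: 11111111.11111111.11111000.00000000
Count leading 1s
Prefix: /21


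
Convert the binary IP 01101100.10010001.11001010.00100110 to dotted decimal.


01101100 = 108
10010001 = 145
11001010 = 202
00100110 = 38
IP: 108.145.202.38


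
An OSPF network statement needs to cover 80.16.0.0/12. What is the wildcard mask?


Subnet mask: 255.240.0.0
Wildcard = 255.255.255.255 - subnet mask
255 - 255 = 0
255 - 240 = 15
255 - 0 = 255
255 - 0 = 255
Wildcard: 0.15.255.255


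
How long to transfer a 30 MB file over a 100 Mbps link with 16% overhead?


Effective throughput = 100 * (1 - 16/100) = 84 Mbps
File size in Mb = 30 * 8 = 240 Mb
Time = 240 / 84
Time = 2.8571 seconds


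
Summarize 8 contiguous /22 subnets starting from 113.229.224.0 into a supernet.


Original prefix: /22
Number of subnets: 8 = 2^3
New prefix = 22 - 3 = 19
Supernet: 113.229.224.0/19


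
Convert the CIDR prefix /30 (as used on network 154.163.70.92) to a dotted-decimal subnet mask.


/30 means 30 network bits, 2 host bits
Binary: 11111111111111111111111111111100
Mask: 255.255.255.252


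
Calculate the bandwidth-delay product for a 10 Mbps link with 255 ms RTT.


BDP = bandwidth * RTT
= 10 Mbps * 255 ms
= 10 * 1e6 * 255 / 1000 bits
= 2550000 bits
= 318750 bytes
= 311.2793 KB
BDP = 2550000 bits (318750 bytes)


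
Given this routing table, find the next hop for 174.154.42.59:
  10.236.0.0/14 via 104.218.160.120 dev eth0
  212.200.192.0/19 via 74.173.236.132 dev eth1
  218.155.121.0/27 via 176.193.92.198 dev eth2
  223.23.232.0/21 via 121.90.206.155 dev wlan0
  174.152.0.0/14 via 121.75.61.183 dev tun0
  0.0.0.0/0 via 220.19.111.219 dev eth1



Longest prefix match for 174.154.42.59:
  /14 10.236.0.0: no
  /19 212.200.192.0: no
  /27 218.155.121.0: no
  /21 223.23.232.0: no
  /14 174.152.0.0: MATCH
  /0 0.0.0.0: MATCH
Selected: next-hop 121.75.61.183 via tun0 (matched /14)


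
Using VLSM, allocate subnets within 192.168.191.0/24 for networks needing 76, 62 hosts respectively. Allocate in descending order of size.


76 hosts -> /25 (126 usable): 192.168.191.0/25
62 hosts -> /26 (62 usable): 192.168.191.128/26
Allocation: 192.168.191.0/25 (76 hosts, 126 usable); 192.168.191.128/26 (62 hosts, 62 usable)


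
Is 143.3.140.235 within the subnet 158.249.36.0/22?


Subnet network: 158.249.36.0
Test IP AND mask: 143.3.140.0
No, 143.3.140.235 is not in 158.249.36.0/22


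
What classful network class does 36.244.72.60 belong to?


First octet: 36
Binary: 00100100
0xxxxxxx -> Class A (1-126)
Class A, default mask 255.0.0.0 (/8)


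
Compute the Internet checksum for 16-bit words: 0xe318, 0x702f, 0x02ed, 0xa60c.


Sum all words (with carry folding):
+ 0xe318 = 0xe318
+ 0x702f = 0x5348
+ 0x02ed = 0x5635
+ 0xa60c = 0xfc41
One's complement: ~0xfc41
Checksum = 0x03be


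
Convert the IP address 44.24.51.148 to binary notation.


44 = 00101100
24 = 00011000
51 = 00110011
148 = 10010100
Binary: 00101100.00011000.00110011.10010100


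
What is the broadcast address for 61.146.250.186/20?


Network: 61.146.240.0/20
Host bits = 12
Set all host bits to 1:
Broadcast: 61.146.255.255


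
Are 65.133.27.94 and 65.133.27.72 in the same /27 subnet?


Mask: 255.255.255.224
65.133.27.94 AND mask = 65.133.27.64
65.133.27.72 AND mask = 65.133.27.64
Yes, same subnet (65.133.27.64)


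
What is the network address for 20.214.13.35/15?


IP:   00010100.11010110.00001101.00100011
Mask: 11111111.11111110.00000000.00000000
AND operation:
Net:  00010100.11010110.00000000.00000000
Network: 20.214.0.0/15


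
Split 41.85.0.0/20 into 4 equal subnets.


New prefix = 20 + 2 = 22
Each subnet has 1024 addresses
  41.85.0.0/22
  41.85.4.0/22
  41.85.8.0/22
  41.85.12.0/22
Subnets: 41.85.0.0/22, 41.85.4.0/22, 41.85.8.0/22, 41.85.12.0/22


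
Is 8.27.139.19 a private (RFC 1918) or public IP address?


RFC 1918 private ranges:
  10.0.0.0/8 (10.0.0.0 - 10.255.255.255)
  172.16.0.0/12 (172.16.0.0 - 172.31.255.255)
  192.168.0.0/16 (192.168.0.0 - 192.168.255.255)
Public (not in any RFC 1918 range)


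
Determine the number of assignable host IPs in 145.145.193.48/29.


Host bits = 32 - 29 = 3
Total addresses = 2^3 = 8
Usable = total - 2 (network and broadcast)
Usable hosts: 6


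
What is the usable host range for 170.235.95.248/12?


Network: 170.224.0.0
Broadcast: 170.239.255.255
First usable = network + 1
Last usable = broadcast - 1
Range: 170.224.0.1 to 170.239.255.254


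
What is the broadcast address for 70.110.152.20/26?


Network: 70.110.152.0/26
Host bits = 6
Set all host bits to 1:
Broadcast: 70.110.152.63


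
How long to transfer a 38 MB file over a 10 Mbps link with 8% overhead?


Effective throughput = 10 * (1 - 8/100) = 9.2 Mbps
File size in Mb = 38 * 8 = 304 Mb
Time = 304 / 9.2
Time = 33.0435 seconds


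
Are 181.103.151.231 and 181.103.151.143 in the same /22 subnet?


Mask: 255.255.252.0
181.103.151.231 AND mask = 181.103.148.0
181.103.151.143 AND mask = 181.103.148.0
Yes, same subnet (181.103.148.0)


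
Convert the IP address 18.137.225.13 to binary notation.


18 = 00010010
137 = 10001001
225 = 11100001
13 = 00001101
Binary: 00010010.10001001.11100001.00001101


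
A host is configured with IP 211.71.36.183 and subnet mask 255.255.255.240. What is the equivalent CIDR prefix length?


Binary: 11111111.11111111.11111111.11110000
Count leading 1s
Prefix: /28


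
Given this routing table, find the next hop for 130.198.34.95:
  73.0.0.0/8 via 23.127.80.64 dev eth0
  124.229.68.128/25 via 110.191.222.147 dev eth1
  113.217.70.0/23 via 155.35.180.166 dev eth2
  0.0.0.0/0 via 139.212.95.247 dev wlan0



Longest prefix match for 130.198.34.95:
  /8 73.0.0.0: no
  /25 124.229.68.128: no
  /23 113.217.70.0: no
  /0 0.0.0.0: MATCH
Selected: next-hop 139.212.95.247 via wlan0 (matched /0)


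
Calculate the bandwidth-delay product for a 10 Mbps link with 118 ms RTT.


BDP = bandwidth * RTT
= 10 Mbps * 118 ms
= 10 * 1e6 * 118 / 1000 bits
= 1180000 bits
= 147500 bytes
= 144.043 KB
BDP = 1180000 bits (147500 bytes)


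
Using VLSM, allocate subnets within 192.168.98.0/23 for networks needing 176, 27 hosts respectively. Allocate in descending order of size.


176 hosts -> /24 (254 usable): 192.168.98.0/24
27 hosts -> /27 (30 usable): 192.168.99.0/27
Allocation: 192.168.98.0/24 (176 hosts, 254 usable); 192.168.99.0/27 (27 hosts, 30 usable)


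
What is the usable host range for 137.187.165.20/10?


Network: 137.128.0.0
Broadcast: 137.191.255.255
First usable = network + 1
Last usable = broadcast - 1
Range: 137.128.0.1 to 137.191.255.254


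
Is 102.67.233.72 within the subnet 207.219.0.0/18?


Subnet network: 207.219.0.0
Test IP AND mask: 102.67.192.0
No, 102.67.233.72 is not in 207.219.0.0/18


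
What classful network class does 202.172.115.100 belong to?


First octet: 202
Binary: 11001010
110xxxxx -> Class C (192-223)
Class C, default mask 255.255.255.0 (/24)


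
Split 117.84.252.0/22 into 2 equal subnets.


New prefix = 22 + 1 = 23
Each subnet has 512 addresses
  117.84.252.0/23
  117.84.254.0/23
Subnets: 117.84.252.0/23, 117.84.254.0/23


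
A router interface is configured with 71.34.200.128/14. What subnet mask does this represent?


/14 means 14 network bits, 18 host bits
Binary: 11111111111111000000000000000000
Mask: 255.252.0.0


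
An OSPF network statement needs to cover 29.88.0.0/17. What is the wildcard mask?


Subnet mask: 255.255.128.0
Wildcard = 255.255.255.255 - subnet mask
255 - 255 = 0
255 - 255 = 0
255 - 128 = 127
255 - 0 = 255
Wildcard: 0.0.127.255


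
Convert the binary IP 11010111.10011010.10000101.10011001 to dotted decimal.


11010111 = 215
10011010 = 154
10000101 = 133
10011001 = 153
IP: 215.154.133.153


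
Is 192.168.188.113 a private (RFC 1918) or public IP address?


RFC 1918 private ranges:
  10.0.0.0/8 (10.0.0.0 - 10.255.255.255)
  172.16.0.0/12 (172.16.0.0 - 172.31.255.255)
  192.168.0.0/16 (192.168.0.0 - 192.168.255.255)
Private (in 192.168.0.0/16)


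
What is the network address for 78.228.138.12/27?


IP:   01001110.11100100.10001010.00001100
Mask: 11111111.11111111.11111111.11100000
AND operation:
Net:  01001110.11100100.10001010.00000000
Network: 78.228.138.0/27


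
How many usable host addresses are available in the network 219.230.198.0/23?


Host bits = 32 - 23 = 9
Total addresses = 2^9 = 512
Usable = total - 2 (network and broadcast)
Usable hosts: 510


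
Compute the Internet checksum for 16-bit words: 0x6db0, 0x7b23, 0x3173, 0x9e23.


Sum all words (with carry folding):
+ 0x6db0 = 0x6db0
+ 0x7b23 = 0xe8d3
+ 0x3173 = 0x1a47
+ 0x9e23 = 0xb86a
One's complement: ~0xb86a
Checksum = 0x4795


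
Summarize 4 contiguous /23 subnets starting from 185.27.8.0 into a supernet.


Original prefix: /23
Number of subnets: 4 = 2^2
New prefix = 23 - 2 = 21
Supernet: 185.27.8.0/21


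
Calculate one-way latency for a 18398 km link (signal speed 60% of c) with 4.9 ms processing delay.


Speed = 0.6 * 3e5 km/s = 180000 km/s
Propagation delay = 18398 / 180000 = 0.1022 s = 102.2111 ms
Processing delay = 4.9 ms
Total one-way latency = 107.1111 ms


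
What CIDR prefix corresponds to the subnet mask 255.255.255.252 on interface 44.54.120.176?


Binary: 11111111.11111111.11111111.11111100
Count leading 1s
Prefix: /30


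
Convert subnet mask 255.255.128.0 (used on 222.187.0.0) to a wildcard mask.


Subnet mask: 255.255.128.0
Wildcard = 255.255.255.255 - subnet mask
255 - 255 = 0
255 - 255 = 0
255 - 128 = 127
255 - 0 = 255
Wildcard: 0.0.127.255


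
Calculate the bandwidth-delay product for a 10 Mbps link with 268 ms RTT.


BDP = bandwidth * RTT
= 10 Mbps * 268 ms
= 10 * 1e6 * 268 / 1000 bits
= 2680000 bits
= 335000 bytes
= 327.1484 KB
BDP = 2680000 bits (335000 bytes)


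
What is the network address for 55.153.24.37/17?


IP:   00110111.10011001.00011000.00100101
Mask: 11111111.11111111.10000000.00000000
AND operation:
Net:  00110111.10011001.00000000.00000000
Network: 55.153.0.0/17


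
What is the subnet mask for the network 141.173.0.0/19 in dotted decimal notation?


/19 means 19 network bits, 13 host bits
Binary: 11111111111111111110000000000000
Mask: 255.255.224.0


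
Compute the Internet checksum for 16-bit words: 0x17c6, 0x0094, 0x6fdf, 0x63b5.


Sum all words (with carry folding):
+ 0x17c6 = 0x17c6
+ 0x0094 = 0x185a
+ 0x6fdf = 0x8839
+ 0x63b5 = 0xebee
One's complement: ~0xebee
Checksum = 0x1411


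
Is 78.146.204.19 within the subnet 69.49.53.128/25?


Subnet network: 69.49.53.128
Test IP AND mask: 78.146.204.0
No, 78.146.204.19 is not in 69.49.53.128/25


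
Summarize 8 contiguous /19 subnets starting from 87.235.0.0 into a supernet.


Original prefix: /19
Number of subnets: 8 = 2^3
New prefix = 19 - 3 = 16
Supernet: 87.235.0.0/16
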